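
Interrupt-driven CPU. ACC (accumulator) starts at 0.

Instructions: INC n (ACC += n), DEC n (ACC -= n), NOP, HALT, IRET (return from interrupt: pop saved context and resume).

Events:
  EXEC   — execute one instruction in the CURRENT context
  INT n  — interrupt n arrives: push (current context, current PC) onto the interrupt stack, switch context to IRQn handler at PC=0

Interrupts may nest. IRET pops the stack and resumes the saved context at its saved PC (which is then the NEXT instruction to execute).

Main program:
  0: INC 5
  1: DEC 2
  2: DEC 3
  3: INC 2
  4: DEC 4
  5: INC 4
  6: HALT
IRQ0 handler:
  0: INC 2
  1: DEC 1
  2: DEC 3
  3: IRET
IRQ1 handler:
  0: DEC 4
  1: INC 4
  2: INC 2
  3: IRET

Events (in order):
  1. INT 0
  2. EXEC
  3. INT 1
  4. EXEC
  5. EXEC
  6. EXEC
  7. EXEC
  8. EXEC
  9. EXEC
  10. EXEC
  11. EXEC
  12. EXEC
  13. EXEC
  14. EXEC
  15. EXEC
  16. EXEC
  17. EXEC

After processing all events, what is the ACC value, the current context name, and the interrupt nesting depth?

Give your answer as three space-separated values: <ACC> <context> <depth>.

Answer: 2 MAIN 0

Derivation:
Event 1 (INT 0): INT 0 arrives: push (MAIN, PC=0), enter IRQ0 at PC=0 (depth now 1)
Event 2 (EXEC): [IRQ0] PC=0: INC 2 -> ACC=2
Event 3 (INT 1): INT 1 arrives: push (IRQ0, PC=1), enter IRQ1 at PC=0 (depth now 2)
Event 4 (EXEC): [IRQ1] PC=0: DEC 4 -> ACC=-2
Event 5 (EXEC): [IRQ1] PC=1: INC 4 -> ACC=2
Event 6 (EXEC): [IRQ1] PC=2: INC 2 -> ACC=4
Event 7 (EXEC): [IRQ1] PC=3: IRET -> resume IRQ0 at PC=1 (depth now 1)
Event 8 (EXEC): [IRQ0] PC=1: DEC 1 -> ACC=3
Event 9 (EXEC): [IRQ0] PC=2: DEC 3 -> ACC=0
Event 10 (EXEC): [IRQ0] PC=3: IRET -> resume MAIN at PC=0 (depth now 0)
Event 11 (EXEC): [MAIN] PC=0: INC 5 -> ACC=5
Event 12 (EXEC): [MAIN] PC=1: DEC 2 -> ACC=3
Event 13 (EXEC): [MAIN] PC=2: DEC 3 -> ACC=0
Event 14 (EXEC): [MAIN] PC=3: INC 2 -> ACC=2
Event 15 (EXEC): [MAIN] PC=4: DEC 4 -> ACC=-2
Event 16 (EXEC): [MAIN] PC=5: INC 4 -> ACC=2
Event 17 (EXEC): [MAIN] PC=6: HALT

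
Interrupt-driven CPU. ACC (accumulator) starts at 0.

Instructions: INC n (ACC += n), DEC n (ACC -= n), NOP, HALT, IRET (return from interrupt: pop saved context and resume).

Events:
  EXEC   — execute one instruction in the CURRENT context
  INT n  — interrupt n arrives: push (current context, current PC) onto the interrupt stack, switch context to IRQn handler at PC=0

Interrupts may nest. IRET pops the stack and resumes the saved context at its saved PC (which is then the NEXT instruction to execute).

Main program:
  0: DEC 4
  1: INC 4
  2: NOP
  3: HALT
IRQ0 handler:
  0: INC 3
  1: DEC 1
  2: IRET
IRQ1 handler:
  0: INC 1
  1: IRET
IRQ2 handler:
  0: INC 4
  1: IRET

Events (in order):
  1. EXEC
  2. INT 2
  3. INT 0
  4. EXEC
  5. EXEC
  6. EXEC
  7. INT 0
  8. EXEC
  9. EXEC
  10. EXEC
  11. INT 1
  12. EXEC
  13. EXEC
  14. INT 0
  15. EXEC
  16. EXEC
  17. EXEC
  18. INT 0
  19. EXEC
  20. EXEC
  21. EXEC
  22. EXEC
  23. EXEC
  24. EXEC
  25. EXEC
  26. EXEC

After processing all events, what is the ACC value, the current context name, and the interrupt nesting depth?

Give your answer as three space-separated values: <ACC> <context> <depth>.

Event 1 (EXEC): [MAIN] PC=0: DEC 4 -> ACC=-4
Event 2 (INT 2): INT 2 arrives: push (MAIN, PC=1), enter IRQ2 at PC=0 (depth now 1)
Event 3 (INT 0): INT 0 arrives: push (IRQ2, PC=0), enter IRQ0 at PC=0 (depth now 2)
Event 4 (EXEC): [IRQ0] PC=0: INC 3 -> ACC=-1
Event 5 (EXEC): [IRQ0] PC=1: DEC 1 -> ACC=-2
Event 6 (EXEC): [IRQ0] PC=2: IRET -> resume IRQ2 at PC=0 (depth now 1)
Event 7 (INT 0): INT 0 arrives: push (IRQ2, PC=0), enter IRQ0 at PC=0 (depth now 2)
Event 8 (EXEC): [IRQ0] PC=0: INC 3 -> ACC=1
Event 9 (EXEC): [IRQ0] PC=1: DEC 1 -> ACC=0
Event 10 (EXEC): [IRQ0] PC=2: IRET -> resume IRQ2 at PC=0 (depth now 1)
Event 11 (INT 1): INT 1 arrives: push (IRQ2, PC=0), enter IRQ1 at PC=0 (depth now 2)
Event 12 (EXEC): [IRQ1] PC=0: INC 1 -> ACC=1
Event 13 (EXEC): [IRQ1] PC=1: IRET -> resume IRQ2 at PC=0 (depth now 1)
Event 14 (INT 0): INT 0 arrives: push (IRQ2, PC=0), enter IRQ0 at PC=0 (depth now 2)
Event 15 (EXEC): [IRQ0] PC=0: INC 3 -> ACC=4
Event 16 (EXEC): [IRQ0] PC=1: DEC 1 -> ACC=3
Event 17 (EXEC): [IRQ0] PC=2: IRET -> resume IRQ2 at PC=0 (depth now 1)
Event 18 (INT 0): INT 0 arrives: push (IRQ2, PC=0), enter IRQ0 at PC=0 (depth now 2)
Event 19 (EXEC): [IRQ0] PC=0: INC 3 -> ACC=6
Event 20 (EXEC): [IRQ0] PC=1: DEC 1 -> ACC=5
Event 21 (EXEC): [IRQ0] PC=2: IRET -> resume IRQ2 at PC=0 (depth now 1)
Event 22 (EXEC): [IRQ2] PC=0: INC 4 -> ACC=9
Event 23 (EXEC): [IRQ2] PC=1: IRET -> resume MAIN at PC=1 (depth now 0)
Event 24 (EXEC): [MAIN] PC=1: INC 4 -> ACC=13
Event 25 (EXEC): [MAIN] PC=2: NOP
Event 26 (EXEC): [MAIN] PC=3: HALT

Answer: 13 MAIN 0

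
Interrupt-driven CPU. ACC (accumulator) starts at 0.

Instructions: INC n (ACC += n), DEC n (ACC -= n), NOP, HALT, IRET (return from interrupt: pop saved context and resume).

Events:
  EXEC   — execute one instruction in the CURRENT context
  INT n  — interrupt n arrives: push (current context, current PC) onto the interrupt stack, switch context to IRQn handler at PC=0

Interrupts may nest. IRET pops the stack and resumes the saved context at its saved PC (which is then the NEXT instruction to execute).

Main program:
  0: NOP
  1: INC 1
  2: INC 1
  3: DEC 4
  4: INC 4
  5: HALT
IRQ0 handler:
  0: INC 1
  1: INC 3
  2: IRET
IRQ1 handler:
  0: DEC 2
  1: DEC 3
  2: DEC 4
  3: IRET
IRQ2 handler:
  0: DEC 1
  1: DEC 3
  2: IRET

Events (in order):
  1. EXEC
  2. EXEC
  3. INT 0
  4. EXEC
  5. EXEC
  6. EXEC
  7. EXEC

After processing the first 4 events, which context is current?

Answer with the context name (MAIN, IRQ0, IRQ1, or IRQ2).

Event 1 (EXEC): [MAIN] PC=0: NOP
Event 2 (EXEC): [MAIN] PC=1: INC 1 -> ACC=1
Event 3 (INT 0): INT 0 arrives: push (MAIN, PC=2), enter IRQ0 at PC=0 (depth now 1)
Event 4 (EXEC): [IRQ0] PC=0: INC 1 -> ACC=2

Answer: IRQ0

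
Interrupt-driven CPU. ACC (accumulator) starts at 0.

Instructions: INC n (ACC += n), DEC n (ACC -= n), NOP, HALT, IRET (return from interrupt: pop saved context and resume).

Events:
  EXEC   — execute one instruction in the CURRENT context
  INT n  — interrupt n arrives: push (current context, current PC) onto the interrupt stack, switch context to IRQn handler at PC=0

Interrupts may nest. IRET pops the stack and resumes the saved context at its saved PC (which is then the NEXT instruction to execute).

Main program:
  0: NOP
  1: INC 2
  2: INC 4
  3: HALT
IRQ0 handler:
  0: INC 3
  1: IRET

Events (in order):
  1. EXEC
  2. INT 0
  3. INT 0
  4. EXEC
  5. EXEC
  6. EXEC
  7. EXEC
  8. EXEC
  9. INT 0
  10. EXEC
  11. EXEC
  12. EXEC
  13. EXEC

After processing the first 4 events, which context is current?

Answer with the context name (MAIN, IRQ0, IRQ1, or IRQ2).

Answer: IRQ0

Derivation:
Event 1 (EXEC): [MAIN] PC=0: NOP
Event 2 (INT 0): INT 0 arrives: push (MAIN, PC=1), enter IRQ0 at PC=0 (depth now 1)
Event 3 (INT 0): INT 0 arrives: push (IRQ0, PC=0), enter IRQ0 at PC=0 (depth now 2)
Event 4 (EXEC): [IRQ0] PC=0: INC 3 -> ACC=3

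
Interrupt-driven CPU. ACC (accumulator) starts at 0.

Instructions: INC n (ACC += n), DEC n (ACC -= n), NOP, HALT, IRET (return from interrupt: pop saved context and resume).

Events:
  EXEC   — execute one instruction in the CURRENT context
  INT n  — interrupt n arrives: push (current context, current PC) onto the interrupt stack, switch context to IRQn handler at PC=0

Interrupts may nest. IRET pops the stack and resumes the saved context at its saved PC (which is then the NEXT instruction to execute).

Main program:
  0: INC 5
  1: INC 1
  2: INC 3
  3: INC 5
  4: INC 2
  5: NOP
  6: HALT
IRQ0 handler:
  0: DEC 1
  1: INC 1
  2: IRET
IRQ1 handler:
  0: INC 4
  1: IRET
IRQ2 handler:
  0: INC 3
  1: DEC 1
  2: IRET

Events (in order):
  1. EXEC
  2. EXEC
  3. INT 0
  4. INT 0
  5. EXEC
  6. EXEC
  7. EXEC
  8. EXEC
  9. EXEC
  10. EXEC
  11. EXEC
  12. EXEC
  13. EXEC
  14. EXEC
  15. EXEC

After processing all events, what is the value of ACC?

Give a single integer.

Event 1 (EXEC): [MAIN] PC=0: INC 5 -> ACC=5
Event 2 (EXEC): [MAIN] PC=1: INC 1 -> ACC=6
Event 3 (INT 0): INT 0 arrives: push (MAIN, PC=2), enter IRQ0 at PC=0 (depth now 1)
Event 4 (INT 0): INT 0 arrives: push (IRQ0, PC=0), enter IRQ0 at PC=0 (depth now 2)
Event 5 (EXEC): [IRQ0] PC=0: DEC 1 -> ACC=5
Event 6 (EXEC): [IRQ0] PC=1: INC 1 -> ACC=6
Event 7 (EXEC): [IRQ0] PC=2: IRET -> resume IRQ0 at PC=0 (depth now 1)
Event 8 (EXEC): [IRQ0] PC=0: DEC 1 -> ACC=5
Event 9 (EXEC): [IRQ0] PC=1: INC 1 -> ACC=6
Event 10 (EXEC): [IRQ0] PC=2: IRET -> resume MAIN at PC=2 (depth now 0)
Event 11 (EXEC): [MAIN] PC=2: INC 3 -> ACC=9
Event 12 (EXEC): [MAIN] PC=3: INC 5 -> ACC=14
Event 13 (EXEC): [MAIN] PC=4: INC 2 -> ACC=16
Event 14 (EXEC): [MAIN] PC=5: NOP
Event 15 (EXEC): [MAIN] PC=6: HALT

Answer: 16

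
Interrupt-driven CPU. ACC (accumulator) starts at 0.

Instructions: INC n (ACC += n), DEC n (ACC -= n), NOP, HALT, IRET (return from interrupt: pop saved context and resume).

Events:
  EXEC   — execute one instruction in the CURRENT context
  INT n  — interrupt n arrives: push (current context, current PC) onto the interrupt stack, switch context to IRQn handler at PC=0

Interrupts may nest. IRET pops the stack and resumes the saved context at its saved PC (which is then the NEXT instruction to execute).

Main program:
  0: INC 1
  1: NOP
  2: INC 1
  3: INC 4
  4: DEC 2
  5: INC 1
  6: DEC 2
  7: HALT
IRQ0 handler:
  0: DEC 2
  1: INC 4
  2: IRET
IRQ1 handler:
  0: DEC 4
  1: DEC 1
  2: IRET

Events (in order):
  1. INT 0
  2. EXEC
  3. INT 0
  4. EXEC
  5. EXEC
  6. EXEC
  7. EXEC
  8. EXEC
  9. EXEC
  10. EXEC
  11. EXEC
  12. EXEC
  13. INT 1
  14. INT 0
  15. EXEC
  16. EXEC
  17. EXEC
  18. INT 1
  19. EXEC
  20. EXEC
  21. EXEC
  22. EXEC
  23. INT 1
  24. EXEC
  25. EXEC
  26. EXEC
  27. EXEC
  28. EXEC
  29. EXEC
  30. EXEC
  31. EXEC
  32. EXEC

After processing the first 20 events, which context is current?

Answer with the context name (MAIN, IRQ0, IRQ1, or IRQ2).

Answer: IRQ1

Derivation:
Event 1 (INT 0): INT 0 arrives: push (MAIN, PC=0), enter IRQ0 at PC=0 (depth now 1)
Event 2 (EXEC): [IRQ0] PC=0: DEC 2 -> ACC=-2
Event 3 (INT 0): INT 0 arrives: push (IRQ0, PC=1), enter IRQ0 at PC=0 (depth now 2)
Event 4 (EXEC): [IRQ0] PC=0: DEC 2 -> ACC=-4
Event 5 (EXEC): [IRQ0] PC=1: INC 4 -> ACC=0
Event 6 (EXEC): [IRQ0] PC=2: IRET -> resume IRQ0 at PC=1 (depth now 1)
Event 7 (EXEC): [IRQ0] PC=1: INC 4 -> ACC=4
Event 8 (EXEC): [IRQ0] PC=2: IRET -> resume MAIN at PC=0 (depth now 0)
Event 9 (EXEC): [MAIN] PC=0: INC 1 -> ACC=5
Event 10 (EXEC): [MAIN] PC=1: NOP
Event 11 (EXEC): [MAIN] PC=2: INC 1 -> ACC=6
Event 12 (EXEC): [MAIN] PC=3: INC 4 -> ACC=10
Event 13 (INT 1): INT 1 arrives: push (MAIN, PC=4), enter IRQ1 at PC=0 (depth now 1)
Event 14 (INT 0): INT 0 arrives: push (IRQ1, PC=0), enter IRQ0 at PC=0 (depth now 2)
Event 15 (EXEC): [IRQ0] PC=0: DEC 2 -> ACC=8
Event 16 (EXEC): [IRQ0] PC=1: INC 4 -> ACC=12
Event 17 (EXEC): [IRQ0] PC=2: IRET -> resume IRQ1 at PC=0 (depth now 1)
Event 18 (INT 1): INT 1 arrives: push (IRQ1, PC=0), enter IRQ1 at PC=0 (depth now 2)
Event 19 (EXEC): [IRQ1] PC=0: DEC 4 -> ACC=8
Event 20 (EXEC): [IRQ1] PC=1: DEC 1 -> ACC=7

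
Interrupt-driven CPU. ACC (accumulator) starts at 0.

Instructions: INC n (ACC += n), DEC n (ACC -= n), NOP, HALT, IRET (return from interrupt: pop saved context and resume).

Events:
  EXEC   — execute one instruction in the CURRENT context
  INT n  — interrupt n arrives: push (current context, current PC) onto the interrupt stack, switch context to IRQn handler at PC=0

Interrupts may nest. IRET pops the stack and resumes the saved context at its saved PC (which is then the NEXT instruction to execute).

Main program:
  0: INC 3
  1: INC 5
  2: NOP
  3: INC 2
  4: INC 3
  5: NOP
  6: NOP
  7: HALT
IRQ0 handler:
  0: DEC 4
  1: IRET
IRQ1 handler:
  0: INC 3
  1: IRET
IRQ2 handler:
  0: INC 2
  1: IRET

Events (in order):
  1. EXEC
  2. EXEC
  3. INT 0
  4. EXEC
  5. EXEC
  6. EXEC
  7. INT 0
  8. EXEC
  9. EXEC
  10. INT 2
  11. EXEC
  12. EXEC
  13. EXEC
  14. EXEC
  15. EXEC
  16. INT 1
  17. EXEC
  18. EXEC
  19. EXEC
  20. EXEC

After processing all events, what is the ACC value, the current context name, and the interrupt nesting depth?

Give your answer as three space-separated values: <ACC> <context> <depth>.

Event 1 (EXEC): [MAIN] PC=0: INC 3 -> ACC=3
Event 2 (EXEC): [MAIN] PC=1: INC 5 -> ACC=8
Event 3 (INT 0): INT 0 arrives: push (MAIN, PC=2), enter IRQ0 at PC=0 (depth now 1)
Event 4 (EXEC): [IRQ0] PC=0: DEC 4 -> ACC=4
Event 5 (EXEC): [IRQ0] PC=1: IRET -> resume MAIN at PC=2 (depth now 0)
Event 6 (EXEC): [MAIN] PC=2: NOP
Event 7 (INT 0): INT 0 arrives: push (MAIN, PC=3), enter IRQ0 at PC=0 (depth now 1)
Event 8 (EXEC): [IRQ0] PC=0: DEC 4 -> ACC=0
Event 9 (EXEC): [IRQ0] PC=1: IRET -> resume MAIN at PC=3 (depth now 0)
Event 10 (INT 2): INT 2 arrives: push (MAIN, PC=3), enter IRQ2 at PC=0 (depth now 1)
Event 11 (EXEC): [IRQ2] PC=0: INC 2 -> ACC=2
Event 12 (EXEC): [IRQ2] PC=1: IRET -> resume MAIN at PC=3 (depth now 0)
Event 13 (EXEC): [MAIN] PC=3: INC 2 -> ACC=4
Event 14 (EXEC): [MAIN] PC=4: INC 3 -> ACC=7
Event 15 (EXEC): [MAIN] PC=5: NOP
Event 16 (INT 1): INT 1 arrives: push (MAIN, PC=6), enter IRQ1 at PC=0 (depth now 1)
Event 17 (EXEC): [IRQ1] PC=0: INC 3 -> ACC=10
Event 18 (EXEC): [IRQ1] PC=1: IRET -> resume MAIN at PC=6 (depth now 0)
Event 19 (EXEC): [MAIN] PC=6: NOP
Event 20 (EXEC): [MAIN] PC=7: HALT

Answer: 10 MAIN 0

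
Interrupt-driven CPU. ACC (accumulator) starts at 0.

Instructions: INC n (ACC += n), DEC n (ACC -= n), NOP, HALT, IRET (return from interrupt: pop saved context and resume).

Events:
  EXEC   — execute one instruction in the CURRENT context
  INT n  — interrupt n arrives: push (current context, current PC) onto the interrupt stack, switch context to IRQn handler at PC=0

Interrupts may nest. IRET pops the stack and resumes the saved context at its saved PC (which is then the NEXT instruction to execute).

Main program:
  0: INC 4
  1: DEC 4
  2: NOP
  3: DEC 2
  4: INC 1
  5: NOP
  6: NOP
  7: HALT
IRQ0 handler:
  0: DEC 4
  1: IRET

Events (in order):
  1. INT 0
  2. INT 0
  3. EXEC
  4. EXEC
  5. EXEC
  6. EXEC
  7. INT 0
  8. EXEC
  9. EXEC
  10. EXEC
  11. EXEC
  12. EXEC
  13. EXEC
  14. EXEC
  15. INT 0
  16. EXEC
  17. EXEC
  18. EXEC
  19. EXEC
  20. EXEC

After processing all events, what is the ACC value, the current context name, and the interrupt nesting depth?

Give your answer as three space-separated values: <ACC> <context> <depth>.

Answer: -17 MAIN 0

Derivation:
Event 1 (INT 0): INT 0 arrives: push (MAIN, PC=0), enter IRQ0 at PC=0 (depth now 1)
Event 2 (INT 0): INT 0 arrives: push (IRQ0, PC=0), enter IRQ0 at PC=0 (depth now 2)
Event 3 (EXEC): [IRQ0] PC=0: DEC 4 -> ACC=-4
Event 4 (EXEC): [IRQ0] PC=1: IRET -> resume IRQ0 at PC=0 (depth now 1)
Event 5 (EXEC): [IRQ0] PC=0: DEC 4 -> ACC=-8
Event 6 (EXEC): [IRQ0] PC=1: IRET -> resume MAIN at PC=0 (depth now 0)
Event 7 (INT 0): INT 0 arrives: push (MAIN, PC=0), enter IRQ0 at PC=0 (depth now 1)
Event 8 (EXEC): [IRQ0] PC=0: DEC 4 -> ACC=-12
Event 9 (EXEC): [IRQ0] PC=1: IRET -> resume MAIN at PC=0 (depth now 0)
Event 10 (EXEC): [MAIN] PC=0: INC 4 -> ACC=-8
Event 11 (EXEC): [MAIN] PC=1: DEC 4 -> ACC=-12
Event 12 (EXEC): [MAIN] PC=2: NOP
Event 13 (EXEC): [MAIN] PC=3: DEC 2 -> ACC=-14
Event 14 (EXEC): [MAIN] PC=4: INC 1 -> ACC=-13
Event 15 (INT 0): INT 0 arrives: push (MAIN, PC=5), enter IRQ0 at PC=0 (depth now 1)
Event 16 (EXEC): [IRQ0] PC=0: DEC 4 -> ACC=-17
Event 17 (EXEC): [IRQ0] PC=1: IRET -> resume MAIN at PC=5 (depth now 0)
Event 18 (EXEC): [MAIN] PC=5: NOP
Event 19 (EXEC): [MAIN] PC=6: NOP
Event 20 (EXEC): [MAIN] PC=7: HALT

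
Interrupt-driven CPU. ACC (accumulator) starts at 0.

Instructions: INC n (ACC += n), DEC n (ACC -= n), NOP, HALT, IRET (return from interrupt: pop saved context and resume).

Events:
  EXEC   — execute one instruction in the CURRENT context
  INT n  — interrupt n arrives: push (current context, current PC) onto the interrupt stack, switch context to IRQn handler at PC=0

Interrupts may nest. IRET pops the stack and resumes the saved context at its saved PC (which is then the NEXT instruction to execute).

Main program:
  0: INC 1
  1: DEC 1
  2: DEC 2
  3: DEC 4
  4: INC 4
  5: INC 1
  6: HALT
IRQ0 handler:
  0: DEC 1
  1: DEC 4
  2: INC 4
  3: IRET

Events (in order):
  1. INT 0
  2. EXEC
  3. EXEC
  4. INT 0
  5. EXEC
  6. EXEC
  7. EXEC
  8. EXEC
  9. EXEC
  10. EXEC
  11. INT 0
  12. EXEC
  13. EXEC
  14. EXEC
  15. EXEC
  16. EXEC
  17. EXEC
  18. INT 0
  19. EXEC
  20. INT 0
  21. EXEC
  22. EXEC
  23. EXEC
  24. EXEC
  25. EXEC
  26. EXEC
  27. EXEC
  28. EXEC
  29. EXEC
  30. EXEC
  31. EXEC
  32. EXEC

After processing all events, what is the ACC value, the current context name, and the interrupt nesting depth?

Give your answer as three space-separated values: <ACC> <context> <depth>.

Answer: -6 MAIN 0

Derivation:
Event 1 (INT 0): INT 0 arrives: push (MAIN, PC=0), enter IRQ0 at PC=0 (depth now 1)
Event 2 (EXEC): [IRQ0] PC=0: DEC 1 -> ACC=-1
Event 3 (EXEC): [IRQ0] PC=1: DEC 4 -> ACC=-5
Event 4 (INT 0): INT 0 arrives: push (IRQ0, PC=2), enter IRQ0 at PC=0 (depth now 2)
Event 5 (EXEC): [IRQ0] PC=0: DEC 1 -> ACC=-6
Event 6 (EXEC): [IRQ0] PC=1: DEC 4 -> ACC=-10
Event 7 (EXEC): [IRQ0] PC=2: INC 4 -> ACC=-6
Event 8 (EXEC): [IRQ0] PC=3: IRET -> resume IRQ0 at PC=2 (depth now 1)
Event 9 (EXEC): [IRQ0] PC=2: INC 4 -> ACC=-2
Event 10 (EXEC): [IRQ0] PC=3: IRET -> resume MAIN at PC=0 (depth now 0)
Event 11 (INT 0): INT 0 arrives: push (MAIN, PC=0), enter IRQ0 at PC=0 (depth now 1)
Event 12 (EXEC): [IRQ0] PC=0: DEC 1 -> ACC=-3
Event 13 (EXEC): [IRQ0] PC=1: DEC 4 -> ACC=-7
Event 14 (EXEC): [IRQ0] PC=2: INC 4 -> ACC=-3
Event 15 (EXEC): [IRQ0] PC=3: IRET -> resume MAIN at PC=0 (depth now 0)
Event 16 (EXEC): [MAIN] PC=0: INC 1 -> ACC=-2
Event 17 (EXEC): [MAIN] PC=1: DEC 1 -> ACC=-3
Event 18 (INT 0): INT 0 arrives: push (MAIN, PC=2), enter IRQ0 at PC=0 (depth now 1)
Event 19 (EXEC): [IRQ0] PC=0: DEC 1 -> ACC=-4
Event 20 (INT 0): INT 0 arrives: push (IRQ0, PC=1), enter IRQ0 at PC=0 (depth now 2)
Event 21 (EXEC): [IRQ0] PC=0: DEC 1 -> ACC=-5
Event 22 (EXEC): [IRQ0] PC=1: DEC 4 -> ACC=-9
Event 23 (EXEC): [IRQ0] PC=2: INC 4 -> ACC=-5
Event 24 (EXEC): [IRQ0] PC=3: IRET -> resume IRQ0 at PC=1 (depth now 1)
Event 25 (EXEC): [IRQ0] PC=1: DEC 4 -> ACC=-9
Event 26 (EXEC): [IRQ0] PC=2: INC 4 -> ACC=-5
Event 27 (EXEC): [IRQ0] PC=3: IRET -> resume MAIN at PC=2 (depth now 0)
Event 28 (EXEC): [MAIN] PC=2: DEC 2 -> ACC=-7
Event 29 (EXEC): [MAIN] PC=3: DEC 4 -> ACC=-11
Event 30 (EXEC): [MAIN] PC=4: INC 4 -> ACC=-7
Event 31 (EXEC): [MAIN] PC=5: INC 1 -> ACC=-6
Event 32 (EXEC): [MAIN] PC=6: HALT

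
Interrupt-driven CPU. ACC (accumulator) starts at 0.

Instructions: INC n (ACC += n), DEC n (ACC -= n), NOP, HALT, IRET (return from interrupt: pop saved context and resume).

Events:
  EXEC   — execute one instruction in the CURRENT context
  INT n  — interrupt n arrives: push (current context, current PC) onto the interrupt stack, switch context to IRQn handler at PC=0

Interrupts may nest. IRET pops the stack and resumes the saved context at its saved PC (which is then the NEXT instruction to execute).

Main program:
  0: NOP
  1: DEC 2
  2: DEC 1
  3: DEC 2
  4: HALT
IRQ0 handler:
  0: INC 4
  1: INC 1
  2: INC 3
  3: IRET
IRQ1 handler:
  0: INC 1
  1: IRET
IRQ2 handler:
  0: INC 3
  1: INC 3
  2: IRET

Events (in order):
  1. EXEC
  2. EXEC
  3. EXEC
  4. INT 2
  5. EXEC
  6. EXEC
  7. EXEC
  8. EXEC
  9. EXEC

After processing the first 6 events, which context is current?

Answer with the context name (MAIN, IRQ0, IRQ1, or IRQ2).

Event 1 (EXEC): [MAIN] PC=0: NOP
Event 2 (EXEC): [MAIN] PC=1: DEC 2 -> ACC=-2
Event 3 (EXEC): [MAIN] PC=2: DEC 1 -> ACC=-3
Event 4 (INT 2): INT 2 arrives: push (MAIN, PC=3), enter IRQ2 at PC=0 (depth now 1)
Event 5 (EXEC): [IRQ2] PC=0: INC 3 -> ACC=0
Event 6 (EXEC): [IRQ2] PC=1: INC 3 -> ACC=3

Answer: IRQ2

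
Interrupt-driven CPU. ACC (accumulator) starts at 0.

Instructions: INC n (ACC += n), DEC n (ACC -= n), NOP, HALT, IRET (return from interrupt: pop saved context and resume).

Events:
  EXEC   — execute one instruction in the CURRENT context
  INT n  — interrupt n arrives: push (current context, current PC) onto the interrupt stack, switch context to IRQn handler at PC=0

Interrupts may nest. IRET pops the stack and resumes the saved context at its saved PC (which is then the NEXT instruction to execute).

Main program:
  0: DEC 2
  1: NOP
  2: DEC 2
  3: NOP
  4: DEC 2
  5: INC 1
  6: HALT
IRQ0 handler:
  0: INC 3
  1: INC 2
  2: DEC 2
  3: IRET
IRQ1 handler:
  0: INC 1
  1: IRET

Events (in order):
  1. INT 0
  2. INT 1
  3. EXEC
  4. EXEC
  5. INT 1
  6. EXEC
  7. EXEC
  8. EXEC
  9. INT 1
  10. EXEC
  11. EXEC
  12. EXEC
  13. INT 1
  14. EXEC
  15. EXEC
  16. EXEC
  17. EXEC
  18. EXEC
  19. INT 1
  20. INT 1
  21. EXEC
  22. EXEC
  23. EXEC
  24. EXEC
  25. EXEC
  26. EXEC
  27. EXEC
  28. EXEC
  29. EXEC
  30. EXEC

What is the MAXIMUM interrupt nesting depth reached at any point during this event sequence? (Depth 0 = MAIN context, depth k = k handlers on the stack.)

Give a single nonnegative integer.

Answer: 2

Derivation:
Event 1 (INT 0): INT 0 arrives: push (MAIN, PC=0), enter IRQ0 at PC=0 (depth now 1) [depth=1]
Event 2 (INT 1): INT 1 arrives: push (IRQ0, PC=0), enter IRQ1 at PC=0 (depth now 2) [depth=2]
Event 3 (EXEC): [IRQ1] PC=0: INC 1 -> ACC=1 [depth=2]
Event 4 (EXEC): [IRQ1] PC=1: IRET -> resume IRQ0 at PC=0 (depth now 1) [depth=1]
Event 5 (INT 1): INT 1 arrives: push (IRQ0, PC=0), enter IRQ1 at PC=0 (depth now 2) [depth=2]
Event 6 (EXEC): [IRQ1] PC=0: INC 1 -> ACC=2 [depth=2]
Event 7 (EXEC): [IRQ1] PC=1: IRET -> resume IRQ0 at PC=0 (depth now 1) [depth=1]
Event 8 (EXEC): [IRQ0] PC=0: INC 3 -> ACC=5 [depth=1]
Event 9 (INT 1): INT 1 arrives: push (IRQ0, PC=1), enter IRQ1 at PC=0 (depth now 2) [depth=2]
Event 10 (EXEC): [IRQ1] PC=0: INC 1 -> ACC=6 [depth=2]
Event 11 (EXEC): [IRQ1] PC=1: IRET -> resume IRQ0 at PC=1 (depth now 1) [depth=1]
Event 12 (EXEC): [IRQ0] PC=1: INC 2 -> ACC=8 [depth=1]
Event 13 (INT 1): INT 1 arrives: push (IRQ0, PC=2), enter IRQ1 at PC=0 (depth now 2) [depth=2]
Event 14 (EXEC): [IRQ1] PC=0: INC 1 -> ACC=9 [depth=2]
Event 15 (EXEC): [IRQ1] PC=1: IRET -> resume IRQ0 at PC=2 (depth now 1) [depth=1]
Event 16 (EXEC): [IRQ0] PC=2: DEC 2 -> ACC=7 [depth=1]
Event 17 (EXEC): [IRQ0] PC=3: IRET -> resume MAIN at PC=0 (depth now 0) [depth=0]
Event 18 (EXEC): [MAIN] PC=0: DEC 2 -> ACC=5 [depth=0]
Event 19 (INT 1): INT 1 arrives: push (MAIN, PC=1), enter IRQ1 at PC=0 (depth now 1) [depth=1]
Event 20 (INT 1): INT 1 arrives: push (IRQ1, PC=0), enter IRQ1 at PC=0 (depth now 2) [depth=2]
Event 21 (EXEC): [IRQ1] PC=0: INC 1 -> ACC=6 [depth=2]
Event 22 (EXEC): [IRQ1] PC=1: IRET -> resume IRQ1 at PC=0 (depth now 1) [depth=1]
Event 23 (EXEC): [IRQ1] PC=0: INC 1 -> ACC=7 [depth=1]
Event 24 (EXEC): [IRQ1] PC=1: IRET -> resume MAIN at PC=1 (depth now 0) [depth=0]
Event 25 (EXEC): [MAIN] PC=1: NOP [depth=0]
Event 26 (EXEC): [MAIN] PC=2: DEC 2 -> ACC=5 [depth=0]
Event 27 (EXEC): [MAIN] PC=3: NOP [depth=0]
Event 28 (EXEC): [MAIN] PC=4: DEC 2 -> ACC=3 [depth=0]
Event 29 (EXEC): [MAIN] PC=5: INC 1 -> ACC=4 [depth=0]
Event 30 (EXEC): [MAIN] PC=6: HALT [depth=0]
Max depth observed: 2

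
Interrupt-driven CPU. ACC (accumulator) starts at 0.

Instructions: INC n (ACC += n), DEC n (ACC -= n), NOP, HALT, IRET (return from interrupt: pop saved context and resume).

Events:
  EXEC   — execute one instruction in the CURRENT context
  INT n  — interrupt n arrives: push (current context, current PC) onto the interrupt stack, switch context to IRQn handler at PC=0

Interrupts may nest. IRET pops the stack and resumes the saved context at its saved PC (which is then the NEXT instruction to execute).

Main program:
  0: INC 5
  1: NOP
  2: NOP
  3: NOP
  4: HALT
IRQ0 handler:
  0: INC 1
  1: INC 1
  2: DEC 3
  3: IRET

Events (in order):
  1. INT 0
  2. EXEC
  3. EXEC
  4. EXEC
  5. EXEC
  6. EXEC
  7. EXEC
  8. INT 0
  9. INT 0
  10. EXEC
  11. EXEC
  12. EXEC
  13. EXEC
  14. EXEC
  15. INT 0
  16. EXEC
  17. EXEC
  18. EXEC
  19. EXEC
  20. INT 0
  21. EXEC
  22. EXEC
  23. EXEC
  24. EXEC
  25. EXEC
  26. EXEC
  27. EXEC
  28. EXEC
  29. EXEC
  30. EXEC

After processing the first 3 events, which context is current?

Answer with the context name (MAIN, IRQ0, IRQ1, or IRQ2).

Answer: IRQ0

Derivation:
Event 1 (INT 0): INT 0 arrives: push (MAIN, PC=0), enter IRQ0 at PC=0 (depth now 1)
Event 2 (EXEC): [IRQ0] PC=0: INC 1 -> ACC=1
Event 3 (EXEC): [IRQ0] PC=1: INC 1 -> ACC=2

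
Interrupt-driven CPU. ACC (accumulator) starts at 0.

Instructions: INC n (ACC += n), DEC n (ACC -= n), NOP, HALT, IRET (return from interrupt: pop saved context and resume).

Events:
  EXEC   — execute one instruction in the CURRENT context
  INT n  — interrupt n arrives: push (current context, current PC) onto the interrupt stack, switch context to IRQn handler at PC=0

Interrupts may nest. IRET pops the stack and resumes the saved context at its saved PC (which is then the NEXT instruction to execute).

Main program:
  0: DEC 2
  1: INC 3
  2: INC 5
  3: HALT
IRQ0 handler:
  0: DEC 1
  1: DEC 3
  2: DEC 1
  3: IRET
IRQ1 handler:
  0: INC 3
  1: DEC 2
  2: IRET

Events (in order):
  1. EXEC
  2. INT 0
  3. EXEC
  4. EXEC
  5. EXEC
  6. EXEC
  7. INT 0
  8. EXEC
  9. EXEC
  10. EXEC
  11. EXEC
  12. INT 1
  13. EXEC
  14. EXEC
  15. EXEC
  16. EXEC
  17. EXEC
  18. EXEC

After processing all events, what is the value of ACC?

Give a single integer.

Answer: -3

Derivation:
Event 1 (EXEC): [MAIN] PC=0: DEC 2 -> ACC=-2
Event 2 (INT 0): INT 0 arrives: push (MAIN, PC=1), enter IRQ0 at PC=0 (depth now 1)
Event 3 (EXEC): [IRQ0] PC=0: DEC 1 -> ACC=-3
Event 4 (EXEC): [IRQ0] PC=1: DEC 3 -> ACC=-6
Event 5 (EXEC): [IRQ0] PC=2: DEC 1 -> ACC=-7
Event 6 (EXEC): [IRQ0] PC=3: IRET -> resume MAIN at PC=1 (depth now 0)
Event 7 (INT 0): INT 0 arrives: push (MAIN, PC=1), enter IRQ0 at PC=0 (depth now 1)
Event 8 (EXEC): [IRQ0] PC=0: DEC 1 -> ACC=-8
Event 9 (EXEC): [IRQ0] PC=1: DEC 3 -> ACC=-11
Event 10 (EXEC): [IRQ0] PC=2: DEC 1 -> ACC=-12
Event 11 (EXEC): [IRQ0] PC=3: IRET -> resume MAIN at PC=1 (depth now 0)
Event 12 (INT 1): INT 1 arrives: push (MAIN, PC=1), enter IRQ1 at PC=0 (depth now 1)
Event 13 (EXEC): [IRQ1] PC=0: INC 3 -> ACC=-9
Event 14 (EXEC): [IRQ1] PC=1: DEC 2 -> ACC=-11
Event 15 (EXEC): [IRQ1] PC=2: IRET -> resume MAIN at PC=1 (depth now 0)
Event 16 (EXEC): [MAIN] PC=1: INC 3 -> ACC=-8
Event 17 (EXEC): [MAIN] PC=2: INC 5 -> ACC=-3
Event 18 (EXEC): [MAIN] PC=3: HALT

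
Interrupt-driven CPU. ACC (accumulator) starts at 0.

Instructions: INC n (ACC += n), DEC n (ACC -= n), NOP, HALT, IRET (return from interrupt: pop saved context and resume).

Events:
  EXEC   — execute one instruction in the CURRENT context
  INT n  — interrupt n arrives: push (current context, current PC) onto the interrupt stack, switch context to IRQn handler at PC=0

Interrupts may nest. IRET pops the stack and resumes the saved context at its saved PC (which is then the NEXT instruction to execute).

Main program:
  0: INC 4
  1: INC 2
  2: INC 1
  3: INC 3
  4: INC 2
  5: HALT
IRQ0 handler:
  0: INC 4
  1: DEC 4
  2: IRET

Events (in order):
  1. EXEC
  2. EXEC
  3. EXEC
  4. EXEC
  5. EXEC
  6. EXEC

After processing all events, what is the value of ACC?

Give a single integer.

Event 1 (EXEC): [MAIN] PC=0: INC 4 -> ACC=4
Event 2 (EXEC): [MAIN] PC=1: INC 2 -> ACC=6
Event 3 (EXEC): [MAIN] PC=2: INC 1 -> ACC=7
Event 4 (EXEC): [MAIN] PC=3: INC 3 -> ACC=10
Event 5 (EXEC): [MAIN] PC=4: INC 2 -> ACC=12
Event 6 (EXEC): [MAIN] PC=5: HALT

Answer: 12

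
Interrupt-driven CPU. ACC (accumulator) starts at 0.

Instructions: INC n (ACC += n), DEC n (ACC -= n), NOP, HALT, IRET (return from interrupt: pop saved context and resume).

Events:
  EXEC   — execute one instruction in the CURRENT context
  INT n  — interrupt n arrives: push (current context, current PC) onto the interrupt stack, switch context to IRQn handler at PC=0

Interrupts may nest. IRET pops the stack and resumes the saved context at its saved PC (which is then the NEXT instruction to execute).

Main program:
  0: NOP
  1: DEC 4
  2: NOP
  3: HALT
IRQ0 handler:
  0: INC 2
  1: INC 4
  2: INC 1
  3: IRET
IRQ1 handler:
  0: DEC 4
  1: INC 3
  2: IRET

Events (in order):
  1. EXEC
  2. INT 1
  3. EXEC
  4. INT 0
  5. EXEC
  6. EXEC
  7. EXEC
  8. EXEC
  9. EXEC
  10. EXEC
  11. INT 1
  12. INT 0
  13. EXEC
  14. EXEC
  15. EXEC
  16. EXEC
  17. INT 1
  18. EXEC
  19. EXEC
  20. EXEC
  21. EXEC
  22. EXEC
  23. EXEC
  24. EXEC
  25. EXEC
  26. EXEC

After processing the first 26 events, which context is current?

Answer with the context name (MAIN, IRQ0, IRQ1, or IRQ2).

Event 1 (EXEC): [MAIN] PC=0: NOP
Event 2 (INT 1): INT 1 arrives: push (MAIN, PC=1), enter IRQ1 at PC=0 (depth now 1)
Event 3 (EXEC): [IRQ1] PC=0: DEC 4 -> ACC=-4
Event 4 (INT 0): INT 0 arrives: push (IRQ1, PC=1), enter IRQ0 at PC=0 (depth now 2)
Event 5 (EXEC): [IRQ0] PC=0: INC 2 -> ACC=-2
Event 6 (EXEC): [IRQ0] PC=1: INC 4 -> ACC=2
Event 7 (EXEC): [IRQ0] PC=2: INC 1 -> ACC=3
Event 8 (EXEC): [IRQ0] PC=3: IRET -> resume IRQ1 at PC=1 (depth now 1)
Event 9 (EXEC): [IRQ1] PC=1: INC 3 -> ACC=6
Event 10 (EXEC): [IRQ1] PC=2: IRET -> resume MAIN at PC=1 (depth now 0)
Event 11 (INT 1): INT 1 arrives: push (MAIN, PC=1), enter IRQ1 at PC=0 (depth now 1)
Event 12 (INT 0): INT 0 arrives: push (IRQ1, PC=0), enter IRQ0 at PC=0 (depth now 2)
Event 13 (EXEC): [IRQ0] PC=0: INC 2 -> ACC=8
Event 14 (EXEC): [IRQ0] PC=1: INC 4 -> ACC=12
Event 15 (EXEC): [IRQ0] PC=2: INC 1 -> ACC=13
Event 16 (EXEC): [IRQ0] PC=3: IRET -> resume IRQ1 at PC=0 (depth now 1)
Event 17 (INT 1): INT 1 arrives: push (IRQ1, PC=0), enter IRQ1 at PC=0 (depth now 2)
Event 18 (EXEC): [IRQ1] PC=0: DEC 4 -> ACC=9
Event 19 (EXEC): [IRQ1] PC=1: INC 3 -> ACC=12
Event 20 (EXEC): [IRQ1] PC=2: IRET -> resume IRQ1 at PC=0 (depth now 1)
Event 21 (EXEC): [IRQ1] PC=0: DEC 4 -> ACC=8
Event 22 (EXEC): [IRQ1] PC=1: INC 3 -> ACC=11
Event 23 (EXEC): [IRQ1] PC=2: IRET -> resume MAIN at PC=1 (depth now 0)
Event 24 (EXEC): [MAIN] PC=1: DEC 4 -> ACC=7
Event 25 (EXEC): [MAIN] PC=2: NOP
Event 26 (EXEC): [MAIN] PC=3: HALT

Answer: MAIN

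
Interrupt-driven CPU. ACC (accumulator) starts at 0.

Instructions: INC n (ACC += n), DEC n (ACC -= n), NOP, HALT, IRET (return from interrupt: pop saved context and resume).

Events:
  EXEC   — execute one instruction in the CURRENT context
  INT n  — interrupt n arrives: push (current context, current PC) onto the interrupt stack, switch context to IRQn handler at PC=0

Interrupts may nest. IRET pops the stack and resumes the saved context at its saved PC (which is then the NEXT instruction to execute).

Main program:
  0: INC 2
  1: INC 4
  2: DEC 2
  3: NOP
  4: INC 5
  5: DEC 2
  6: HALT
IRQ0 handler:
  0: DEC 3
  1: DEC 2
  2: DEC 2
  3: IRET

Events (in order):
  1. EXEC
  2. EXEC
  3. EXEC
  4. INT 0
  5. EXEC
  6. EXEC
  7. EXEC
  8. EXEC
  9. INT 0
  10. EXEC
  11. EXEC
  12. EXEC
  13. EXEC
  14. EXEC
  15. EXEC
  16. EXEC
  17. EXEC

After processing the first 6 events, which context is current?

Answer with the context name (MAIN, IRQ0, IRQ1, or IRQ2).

Event 1 (EXEC): [MAIN] PC=0: INC 2 -> ACC=2
Event 2 (EXEC): [MAIN] PC=1: INC 4 -> ACC=6
Event 3 (EXEC): [MAIN] PC=2: DEC 2 -> ACC=4
Event 4 (INT 0): INT 0 arrives: push (MAIN, PC=3), enter IRQ0 at PC=0 (depth now 1)
Event 5 (EXEC): [IRQ0] PC=0: DEC 3 -> ACC=1
Event 6 (EXEC): [IRQ0] PC=1: DEC 2 -> ACC=-1

Answer: IRQ0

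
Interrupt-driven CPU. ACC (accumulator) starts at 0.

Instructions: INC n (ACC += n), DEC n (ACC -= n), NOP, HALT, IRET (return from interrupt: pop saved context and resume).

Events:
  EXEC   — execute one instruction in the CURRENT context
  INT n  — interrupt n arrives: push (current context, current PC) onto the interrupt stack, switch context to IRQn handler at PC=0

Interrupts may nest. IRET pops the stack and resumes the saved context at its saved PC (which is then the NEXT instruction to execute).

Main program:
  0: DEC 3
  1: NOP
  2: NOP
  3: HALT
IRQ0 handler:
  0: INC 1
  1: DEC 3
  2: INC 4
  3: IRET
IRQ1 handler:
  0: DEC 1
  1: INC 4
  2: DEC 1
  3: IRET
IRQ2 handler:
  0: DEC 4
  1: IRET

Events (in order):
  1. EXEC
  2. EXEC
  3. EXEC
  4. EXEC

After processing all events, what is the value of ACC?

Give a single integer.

Event 1 (EXEC): [MAIN] PC=0: DEC 3 -> ACC=-3
Event 2 (EXEC): [MAIN] PC=1: NOP
Event 3 (EXEC): [MAIN] PC=2: NOP
Event 4 (EXEC): [MAIN] PC=3: HALT

Answer: -3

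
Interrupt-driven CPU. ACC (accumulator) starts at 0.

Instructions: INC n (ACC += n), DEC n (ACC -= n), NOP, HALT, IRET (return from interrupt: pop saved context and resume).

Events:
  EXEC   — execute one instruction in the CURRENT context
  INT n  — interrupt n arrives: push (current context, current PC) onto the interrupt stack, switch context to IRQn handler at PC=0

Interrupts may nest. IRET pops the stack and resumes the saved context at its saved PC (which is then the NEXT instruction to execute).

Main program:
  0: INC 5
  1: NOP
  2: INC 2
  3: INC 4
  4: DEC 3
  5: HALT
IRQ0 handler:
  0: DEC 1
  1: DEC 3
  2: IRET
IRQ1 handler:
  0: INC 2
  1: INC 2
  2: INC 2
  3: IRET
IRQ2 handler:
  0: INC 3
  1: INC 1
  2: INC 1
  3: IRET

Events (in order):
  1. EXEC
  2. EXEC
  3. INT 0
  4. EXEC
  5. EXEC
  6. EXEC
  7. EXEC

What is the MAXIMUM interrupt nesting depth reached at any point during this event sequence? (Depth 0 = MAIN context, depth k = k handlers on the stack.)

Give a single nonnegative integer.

Event 1 (EXEC): [MAIN] PC=0: INC 5 -> ACC=5 [depth=0]
Event 2 (EXEC): [MAIN] PC=1: NOP [depth=0]
Event 3 (INT 0): INT 0 arrives: push (MAIN, PC=2), enter IRQ0 at PC=0 (depth now 1) [depth=1]
Event 4 (EXEC): [IRQ0] PC=0: DEC 1 -> ACC=4 [depth=1]
Event 5 (EXEC): [IRQ0] PC=1: DEC 3 -> ACC=1 [depth=1]
Event 6 (EXEC): [IRQ0] PC=2: IRET -> resume MAIN at PC=2 (depth now 0) [depth=0]
Event 7 (EXEC): [MAIN] PC=2: INC 2 -> ACC=3 [depth=0]
Max depth observed: 1

Answer: 1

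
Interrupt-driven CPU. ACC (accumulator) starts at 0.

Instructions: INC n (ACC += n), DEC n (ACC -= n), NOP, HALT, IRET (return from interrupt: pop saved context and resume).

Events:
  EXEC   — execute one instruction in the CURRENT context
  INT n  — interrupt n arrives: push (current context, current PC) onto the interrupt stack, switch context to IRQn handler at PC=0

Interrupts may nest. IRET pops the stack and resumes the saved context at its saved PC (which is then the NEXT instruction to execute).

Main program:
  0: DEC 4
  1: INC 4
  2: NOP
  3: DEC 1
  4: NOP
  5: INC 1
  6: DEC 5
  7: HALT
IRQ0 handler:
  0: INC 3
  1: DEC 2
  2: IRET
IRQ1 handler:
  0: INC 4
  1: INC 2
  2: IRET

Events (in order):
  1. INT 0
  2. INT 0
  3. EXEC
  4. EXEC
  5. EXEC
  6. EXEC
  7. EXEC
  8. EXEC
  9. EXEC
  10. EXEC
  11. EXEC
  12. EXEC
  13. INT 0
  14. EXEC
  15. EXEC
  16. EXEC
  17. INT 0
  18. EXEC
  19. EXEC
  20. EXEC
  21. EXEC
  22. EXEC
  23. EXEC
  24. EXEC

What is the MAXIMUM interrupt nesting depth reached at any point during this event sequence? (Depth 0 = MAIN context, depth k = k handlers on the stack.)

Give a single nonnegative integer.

Answer: 2

Derivation:
Event 1 (INT 0): INT 0 arrives: push (MAIN, PC=0), enter IRQ0 at PC=0 (depth now 1) [depth=1]
Event 2 (INT 0): INT 0 arrives: push (IRQ0, PC=0), enter IRQ0 at PC=0 (depth now 2) [depth=2]
Event 3 (EXEC): [IRQ0] PC=0: INC 3 -> ACC=3 [depth=2]
Event 4 (EXEC): [IRQ0] PC=1: DEC 2 -> ACC=1 [depth=2]
Event 5 (EXEC): [IRQ0] PC=2: IRET -> resume IRQ0 at PC=0 (depth now 1) [depth=1]
Event 6 (EXEC): [IRQ0] PC=0: INC 3 -> ACC=4 [depth=1]
Event 7 (EXEC): [IRQ0] PC=1: DEC 2 -> ACC=2 [depth=1]
Event 8 (EXEC): [IRQ0] PC=2: IRET -> resume MAIN at PC=0 (depth now 0) [depth=0]
Event 9 (EXEC): [MAIN] PC=0: DEC 4 -> ACC=-2 [depth=0]
Event 10 (EXEC): [MAIN] PC=1: INC 4 -> ACC=2 [depth=0]
Event 11 (EXEC): [MAIN] PC=2: NOP [depth=0]
Event 12 (EXEC): [MAIN] PC=3: DEC 1 -> ACC=1 [depth=0]
Event 13 (INT 0): INT 0 arrives: push (MAIN, PC=4), enter IRQ0 at PC=0 (depth now 1) [depth=1]
Event 14 (EXEC): [IRQ0] PC=0: INC 3 -> ACC=4 [depth=1]
Event 15 (EXEC): [IRQ0] PC=1: DEC 2 -> ACC=2 [depth=1]
Event 16 (EXEC): [IRQ0] PC=2: IRET -> resume MAIN at PC=4 (depth now 0) [depth=0]
Event 17 (INT 0): INT 0 arrives: push (MAIN, PC=4), enter IRQ0 at PC=0 (depth now 1) [depth=1]
Event 18 (EXEC): [IRQ0] PC=0: INC 3 -> ACC=5 [depth=1]
Event 19 (EXEC): [IRQ0] PC=1: DEC 2 -> ACC=3 [depth=1]
Event 20 (EXEC): [IRQ0] PC=2: IRET -> resume MAIN at PC=4 (depth now 0) [depth=0]
Event 21 (EXEC): [MAIN] PC=4: NOP [depth=0]
Event 22 (EXEC): [MAIN] PC=5: INC 1 -> ACC=4 [depth=0]
Event 23 (EXEC): [MAIN] PC=6: DEC 5 -> ACC=-1 [depth=0]
Event 24 (EXEC): [MAIN] PC=7: HALT [depth=0]
Max depth observed: 2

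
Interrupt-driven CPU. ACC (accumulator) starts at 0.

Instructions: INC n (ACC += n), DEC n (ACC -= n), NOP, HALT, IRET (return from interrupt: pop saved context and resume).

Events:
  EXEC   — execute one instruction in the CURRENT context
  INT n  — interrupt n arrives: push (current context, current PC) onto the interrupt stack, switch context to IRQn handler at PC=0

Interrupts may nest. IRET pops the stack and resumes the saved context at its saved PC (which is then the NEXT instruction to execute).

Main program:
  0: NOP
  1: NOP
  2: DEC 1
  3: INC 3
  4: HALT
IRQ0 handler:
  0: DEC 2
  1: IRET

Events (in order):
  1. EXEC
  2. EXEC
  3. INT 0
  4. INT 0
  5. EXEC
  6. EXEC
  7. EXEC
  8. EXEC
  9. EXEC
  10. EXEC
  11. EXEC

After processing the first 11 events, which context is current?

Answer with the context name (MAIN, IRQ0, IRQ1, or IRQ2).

Event 1 (EXEC): [MAIN] PC=0: NOP
Event 2 (EXEC): [MAIN] PC=1: NOP
Event 3 (INT 0): INT 0 arrives: push (MAIN, PC=2), enter IRQ0 at PC=0 (depth now 1)
Event 4 (INT 0): INT 0 arrives: push (IRQ0, PC=0), enter IRQ0 at PC=0 (depth now 2)
Event 5 (EXEC): [IRQ0] PC=0: DEC 2 -> ACC=-2
Event 6 (EXEC): [IRQ0] PC=1: IRET -> resume IRQ0 at PC=0 (depth now 1)
Event 7 (EXEC): [IRQ0] PC=0: DEC 2 -> ACC=-4
Event 8 (EXEC): [IRQ0] PC=1: IRET -> resume MAIN at PC=2 (depth now 0)
Event 9 (EXEC): [MAIN] PC=2: DEC 1 -> ACC=-5
Event 10 (EXEC): [MAIN] PC=3: INC 3 -> ACC=-2
Event 11 (EXEC): [MAIN] PC=4: HALT

Answer: MAIN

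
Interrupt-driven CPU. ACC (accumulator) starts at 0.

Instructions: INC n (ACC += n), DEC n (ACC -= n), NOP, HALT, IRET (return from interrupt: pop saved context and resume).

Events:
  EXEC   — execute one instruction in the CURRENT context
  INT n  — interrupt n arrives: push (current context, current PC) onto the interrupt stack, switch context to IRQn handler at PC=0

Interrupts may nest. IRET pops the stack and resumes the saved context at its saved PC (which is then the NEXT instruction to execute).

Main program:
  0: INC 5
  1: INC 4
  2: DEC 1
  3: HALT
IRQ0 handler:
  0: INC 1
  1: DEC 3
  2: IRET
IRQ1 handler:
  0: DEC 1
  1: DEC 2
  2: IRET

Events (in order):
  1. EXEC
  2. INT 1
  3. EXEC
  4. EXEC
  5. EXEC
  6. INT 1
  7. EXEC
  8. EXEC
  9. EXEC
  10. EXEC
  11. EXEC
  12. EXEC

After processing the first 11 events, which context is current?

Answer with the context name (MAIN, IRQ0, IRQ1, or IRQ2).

Event 1 (EXEC): [MAIN] PC=0: INC 5 -> ACC=5
Event 2 (INT 1): INT 1 arrives: push (MAIN, PC=1), enter IRQ1 at PC=0 (depth now 1)
Event 3 (EXEC): [IRQ1] PC=0: DEC 1 -> ACC=4
Event 4 (EXEC): [IRQ1] PC=1: DEC 2 -> ACC=2
Event 5 (EXEC): [IRQ1] PC=2: IRET -> resume MAIN at PC=1 (depth now 0)
Event 6 (INT 1): INT 1 arrives: push (MAIN, PC=1), enter IRQ1 at PC=0 (depth now 1)
Event 7 (EXEC): [IRQ1] PC=0: DEC 1 -> ACC=1
Event 8 (EXEC): [IRQ1] PC=1: DEC 2 -> ACC=-1
Event 9 (EXEC): [IRQ1] PC=2: IRET -> resume MAIN at PC=1 (depth now 0)
Event 10 (EXEC): [MAIN] PC=1: INC 4 -> ACC=3
Event 11 (EXEC): [MAIN] PC=2: DEC 1 -> ACC=2

Answer: MAIN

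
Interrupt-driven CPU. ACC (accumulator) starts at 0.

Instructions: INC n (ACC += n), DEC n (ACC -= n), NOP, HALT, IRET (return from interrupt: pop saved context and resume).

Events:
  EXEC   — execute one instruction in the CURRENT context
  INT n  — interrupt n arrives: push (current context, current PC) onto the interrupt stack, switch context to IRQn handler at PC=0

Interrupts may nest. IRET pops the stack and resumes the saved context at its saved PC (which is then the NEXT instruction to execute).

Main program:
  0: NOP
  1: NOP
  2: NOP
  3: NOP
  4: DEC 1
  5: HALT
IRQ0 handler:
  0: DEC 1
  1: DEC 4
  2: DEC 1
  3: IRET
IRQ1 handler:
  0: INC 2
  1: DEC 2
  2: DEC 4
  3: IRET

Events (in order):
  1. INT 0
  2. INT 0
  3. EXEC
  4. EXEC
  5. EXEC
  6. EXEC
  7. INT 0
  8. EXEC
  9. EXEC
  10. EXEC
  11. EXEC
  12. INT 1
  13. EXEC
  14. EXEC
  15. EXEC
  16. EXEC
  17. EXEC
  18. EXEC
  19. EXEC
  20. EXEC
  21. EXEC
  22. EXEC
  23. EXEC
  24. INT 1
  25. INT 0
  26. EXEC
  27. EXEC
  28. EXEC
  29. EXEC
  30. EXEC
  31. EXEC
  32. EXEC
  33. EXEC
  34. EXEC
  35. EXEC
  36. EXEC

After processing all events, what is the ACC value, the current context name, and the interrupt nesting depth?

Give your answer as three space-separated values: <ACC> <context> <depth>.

Event 1 (INT 0): INT 0 arrives: push (MAIN, PC=0), enter IRQ0 at PC=0 (depth now 1)
Event 2 (INT 0): INT 0 arrives: push (IRQ0, PC=0), enter IRQ0 at PC=0 (depth now 2)
Event 3 (EXEC): [IRQ0] PC=0: DEC 1 -> ACC=-1
Event 4 (EXEC): [IRQ0] PC=1: DEC 4 -> ACC=-5
Event 5 (EXEC): [IRQ0] PC=2: DEC 1 -> ACC=-6
Event 6 (EXEC): [IRQ0] PC=3: IRET -> resume IRQ0 at PC=0 (depth now 1)
Event 7 (INT 0): INT 0 arrives: push (IRQ0, PC=0), enter IRQ0 at PC=0 (depth now 2)
Event 8 (EXEC): [IRQ0] PC=0: DEC 1 -> ACC=-7
Event 9 (EXEC): [IRQ0] PC=1: DEC 4 -> ACC=-11
Event 10 (EXEC): [IRQ0] PC=2: DEC 1 -> ACC=-12
Event 11 (EXEC): [IRQ0] PC=3: IRET -> resume IRQ0 at PC=0 (depth now 1)
Event 12 (INT 1): INT 1 arrives: push (IRQ0, PC=0), enter IRQ1 at PC=0 (depth now 2)
Event 13 (EXEC): [IRQ1] PC=0: INC 2 -> ACC=-10
Event 14 (EXEC): [IRQ1] PC=1: DEC 2 -> ACC=-12
Event 15 (EXEC): [IRQ1] PC=2: DEC 4 -> ACC=-16
Event 16 (EXEC): [IRQ1] PC=3: IRET -> resume IRQ0 at PC=0 (depth now 1)
Event 17 (EXEC): [IRQ0] PC=0: DEC 1 -> ACC=-17
Event 18 (EXEC): [IRQ0] PC=1: DEC 4 -> ACC=-21
Event 19 (EXEC): [IRQ0] PC=2: DEC 1 -> ACC=-22
Event 20 (EXEC): [IRQ0] PC=3: IRET -> resume MAIN at PC=0 (depth now 0)
Event 21 (EXEC): [MAIN] PC=0: NOP
Event 22 (EXEC): [MAIN] PC=1: NOP
Event 23 (EXEC): [MAIN] PC=2: NOP
Event 24 (INT 1): INT 1 arrives: push (MAIN, PC=3), enter IRQ1 at PC=0 (depth now 1)
Event 25 (INT 0): INT 0 arrives: push (IRQ1, PC=0), enter IRQ0 at PC=0 (depth now 2)
Event 26 (EXEC): [IRQ0] PC=0: DEC 1 -> ACC=-23
Event 27 (EXEC): [IRQ0] PC=1: DEC 4 -> ACC=-27
Event 28 (EXEC): [IRQ0] PC=2: DEC 1 -> ACC=-28
Event 29 (EXEC): [IRQ0] PC=3: IRET -> resume IRQ1 at PC=0 (depth now 1)
Event 30 (EXEC): [IRQ1] PC=0: INC 2 -> ACC=-26
Event 31 (EXEC): [IRQ1] PC=1: DEC 2 -> ACC=-28
Event 32 (EXEC): [IRQ1] PC=2: DEC 4 -> ACC=-32
Event 33 (EXEC): [IRQ1] PC=3: IRET -> resume MAIN at PC=3 (depth now 0)
Event 34 (EXEC): [MAIN] PC=3: NOP
Event 35 (EXEC): [MAIN] PC=4: DEC 1 -> ACC=-33
Event 36 (EXEC): [MAIN] PC=5: HALT

Answer: -33 MAIN 0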